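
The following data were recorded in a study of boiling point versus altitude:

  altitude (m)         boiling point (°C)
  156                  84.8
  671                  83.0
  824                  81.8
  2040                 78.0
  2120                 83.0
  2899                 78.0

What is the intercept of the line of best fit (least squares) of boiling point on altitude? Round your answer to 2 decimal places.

n = 6, Σx = 8710, Σy = 488.6, Σxy = 697527, Σx² = 18213754
Sxx = Σx² − (Σx)²/n = 18213754 − 12644016.666667 = 5569737.333333
Sxy = Σxy − (Σx)(Σy)/n = 697527 − 709284.333333 = -11757.333333
b = Sxy/Sxx = -11757.333333/5569737.333333 = -0.002111
a = ȳ − b·x̄ = 81.433333 − (-0.002111)·1451.666667 = 84.497702

84.50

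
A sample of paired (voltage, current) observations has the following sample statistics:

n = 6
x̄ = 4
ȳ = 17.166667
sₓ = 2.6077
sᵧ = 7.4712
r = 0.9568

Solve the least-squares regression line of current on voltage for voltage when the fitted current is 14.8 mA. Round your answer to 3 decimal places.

b = r · sᵧ/sₓ = 0.9568 · 7.4712/2.6077 = 2.741283
a = ȳ − b·x̄ = 17.166667 − 2.741283·4 = 6.201534
Set a + b·x = 14.8: x = (14.8 − 6.201534) / 2.741283 = 3.136657

3.137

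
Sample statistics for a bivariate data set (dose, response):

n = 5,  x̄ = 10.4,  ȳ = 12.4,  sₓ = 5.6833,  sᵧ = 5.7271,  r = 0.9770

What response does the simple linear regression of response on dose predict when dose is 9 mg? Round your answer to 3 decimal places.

11.022

b = r · sᵧ/sₓ = 0.977 · 5.7271/5.6833 = 0.984530
a = ȳ − b·x̄ = 12.4 − 0.984530·10.4 = 2.160893
ŷ(9) = a + b·9 = 2.160893 + 0.984530·9 = 11.021659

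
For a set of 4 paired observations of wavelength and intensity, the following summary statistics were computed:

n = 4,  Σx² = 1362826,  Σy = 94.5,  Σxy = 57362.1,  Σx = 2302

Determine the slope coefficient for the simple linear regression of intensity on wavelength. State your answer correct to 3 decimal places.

0.078

Sxx = Σx² − (Σx)²/n = 1362826 − 1324801 = 38025
Sxy = Σxy − (Σx)(Σy)/n = 57362.1 − 54384.75 = 2977.35
b = Sxy/Sxx = 2977.35/38025 = 0.078300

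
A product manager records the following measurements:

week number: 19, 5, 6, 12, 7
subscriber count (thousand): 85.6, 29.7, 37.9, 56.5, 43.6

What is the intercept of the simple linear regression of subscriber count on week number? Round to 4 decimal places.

14.0801

n = 5, Σx = 49, Σy = 253.3, Σxy = 2985.5, Σx² = 615
Sxx = Σx² − (Σx)²/n = 615 − 480.2 = 134.8
Sxy = Σxy − (Σx)(Σy)/n = 2985.5 − 2482.34 = 503.16
b = Sxy/Sxx = 503.16/134.8 = 3.732641
a = ȳ − b·x̄ = 50.66 − 3.732641·9.8 = 14.080119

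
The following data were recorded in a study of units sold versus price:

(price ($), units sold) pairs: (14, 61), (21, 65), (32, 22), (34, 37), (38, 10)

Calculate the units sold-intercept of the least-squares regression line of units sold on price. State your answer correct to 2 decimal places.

n = 5, Σx = 139, Σy = 195, Σxy = 4561, Σx² = 4261
Sxx = Σx² − (Σx)²/n = 4261 − 3864.2 = 396.8
Sxy = Σxy − (Σx)(Σy)/n = 4561 − 5421 = -860
b = Sxy/Sxx = -860/396.8 = -2.167339
a = ȳ − b·x̄ = 39 − (-2.167339)·27.8 = 99.252016

99.25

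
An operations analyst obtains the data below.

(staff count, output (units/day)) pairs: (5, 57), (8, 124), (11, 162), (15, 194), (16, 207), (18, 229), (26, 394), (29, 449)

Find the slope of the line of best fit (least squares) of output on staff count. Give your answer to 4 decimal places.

n = 8, Σx = 128, Σy = 1816, Σxy = 36668, Σx² = 2532
Sxx = Σx² − (Σx)²/n = 2532 − 2048 = 484
Sxy = Σxy − (Σx)(Σy)/n = 36668 − 29056 = 7612
b = Sxy/Sxx = 7612/484 = 15.727273

15.7273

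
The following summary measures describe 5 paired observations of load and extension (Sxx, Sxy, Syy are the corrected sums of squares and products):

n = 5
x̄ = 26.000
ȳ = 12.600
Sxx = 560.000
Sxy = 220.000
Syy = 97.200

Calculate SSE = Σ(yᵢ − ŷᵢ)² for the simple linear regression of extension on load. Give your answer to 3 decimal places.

b = Sxy/Sxx = 220/560 = 0.392857
SSE = Syy − b·Sxy = 97.2 − 0.392857·220 = 10.771429

10.771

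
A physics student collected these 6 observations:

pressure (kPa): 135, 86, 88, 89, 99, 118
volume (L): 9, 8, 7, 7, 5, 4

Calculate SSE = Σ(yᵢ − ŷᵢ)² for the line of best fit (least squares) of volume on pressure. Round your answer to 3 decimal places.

n = 6, Σx = 615, Σy = 40, Σxy = 4109, Σx² = 65011, Σy² = 284
Sxx = Σx² − (Σx)²/n = 65011 − 63037.5 = 1973.5
Sxy = Σxy − (Σx)(Σy)/n = 4109 − 4100 = 9
Syy = Σy² − (Σy)²/n = 284 − 266.666667 = 17.333333
b = Sxy/Sxx = 9/1973.5 = 0.004560
SSE = Syy − b·Sxy = 17.333333 − 0.004560·9 = 17.292290

17.292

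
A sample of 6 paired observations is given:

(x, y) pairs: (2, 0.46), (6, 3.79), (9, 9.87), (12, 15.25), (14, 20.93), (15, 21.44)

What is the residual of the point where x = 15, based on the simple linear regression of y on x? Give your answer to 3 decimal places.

0.265

n = 6, Σx = 58, Σy = 71.74, Σxy = 910.11, Σx² = 686
Sxx = Σx² − (Σx)²/n = 686 − 560.666667 = 125.333333
Sxy = Σxy − (Σx)(Σy)/n = 910.11 − 693.486667 = 216.623333
b = Sxy/Sxx = 216.623333/125.333333 = 1.728378
a = ȳ − b·x̄ = 11.956667 − 1.728378·9.666667 = -4.750984
ŷ(15) = -4.750984 + 1.728378·15 = 21.174681
residual = y − ŷ = 21.44 − 21.174681 = 0.265319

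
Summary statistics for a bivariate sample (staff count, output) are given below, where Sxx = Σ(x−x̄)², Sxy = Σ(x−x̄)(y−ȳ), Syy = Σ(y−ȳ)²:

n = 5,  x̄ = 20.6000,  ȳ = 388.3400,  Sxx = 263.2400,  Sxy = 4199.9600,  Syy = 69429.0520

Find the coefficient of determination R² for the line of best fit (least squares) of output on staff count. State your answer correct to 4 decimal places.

R² = Sxy²/(Sxx·Syy) = (4199.96)²/(263.24·69429.052) = 0.965155

0.9652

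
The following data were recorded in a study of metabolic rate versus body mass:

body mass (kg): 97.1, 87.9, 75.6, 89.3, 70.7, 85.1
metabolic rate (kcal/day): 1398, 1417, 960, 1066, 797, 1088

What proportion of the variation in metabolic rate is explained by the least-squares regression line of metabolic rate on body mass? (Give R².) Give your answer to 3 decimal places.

0.738

n = 6, Σx = 505.7, Σy = 6726, Σxy = 577006.6, Σx² = 43085.17, Σy² = 7839202
Sxx = Σx² − (Σx)²/n = 43085.17 − 42622.081667 = 463.088333
Sxy = Σxy − (Σx)(Σy)/n = 577006.6 − 566889.7 = 10116.9
Syy = Σy² − (Σy)²/n = 7839202 − 7539846 = 299356
R² = Sxy²/(Sxx·Syy) = (10116.9)²/(463.088333·299356) = 0.738317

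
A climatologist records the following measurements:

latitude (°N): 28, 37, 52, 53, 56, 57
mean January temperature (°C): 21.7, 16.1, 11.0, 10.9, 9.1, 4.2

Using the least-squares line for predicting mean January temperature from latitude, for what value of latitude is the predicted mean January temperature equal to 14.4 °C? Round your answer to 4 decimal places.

42.5658

n = 6, Σx = 283, Σy = 73, Σxy = 3102, Σx² = 14051
Sxx = Σx² − (Σx)²/n = 14051 − 13348.166667 = 702.833333
Sxy = Σxy − (Σx)(Σy)/n = 3102 − 3443.166667 = -341.166667
b = Sxy/Sxx = -341.166667/702.833333 = -0.485416
a = ȳ − b·x̄ = 12.166667 − (-0.485416)·47.166667 = 35.062129
Set a + b·x = 14.4: x = (14.4 − 35.062129) / (-0.485416) = 42.565804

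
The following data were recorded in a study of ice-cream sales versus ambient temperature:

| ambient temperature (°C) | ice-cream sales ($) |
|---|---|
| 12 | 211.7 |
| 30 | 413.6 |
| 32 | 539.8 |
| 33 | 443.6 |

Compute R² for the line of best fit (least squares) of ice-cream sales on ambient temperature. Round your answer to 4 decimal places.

0.8712

n = 4, Σx = 107, Σy = 1608.7, Σxy = 46860.8, Σx² = 3157, Σy² = 704046.85
Sxx = Σx² − (Σx)²/n = 3157 − 2862.25 = 294.75
Sxy = Σxy − (Σx)(Σy)/n = 46860.8 − 43032.725 = 3828.075
Syy = Σy² − (Σy)²/n = 704046.85 − 646978.9225 = 57067.9275
R² = Sxy²/(Sxx·Syy) = (3828.075)²/(294.75·57067.9275) = 0.871194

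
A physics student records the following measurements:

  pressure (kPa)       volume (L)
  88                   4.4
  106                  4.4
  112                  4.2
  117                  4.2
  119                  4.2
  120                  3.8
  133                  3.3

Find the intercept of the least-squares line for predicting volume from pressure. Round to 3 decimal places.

6.654

n = 7, Σx = 795, Σy = 28.5, Σxy = 3210.1, Σx² = 91463
Sxx = Σx² − (Σx)²/n = 91463 − 90289.285714 = 1173.714286
Sxy = Σxy − (Σx)(Σy)/n = 3210.1 − 3236.785714 = -26.685714
b = Sxy/Sxx = -26.685714/1173.714286 = -0.022736
a = ȳ − b·x̄ = 4.071429 − (-0.022736)·113.571429 = 6.653603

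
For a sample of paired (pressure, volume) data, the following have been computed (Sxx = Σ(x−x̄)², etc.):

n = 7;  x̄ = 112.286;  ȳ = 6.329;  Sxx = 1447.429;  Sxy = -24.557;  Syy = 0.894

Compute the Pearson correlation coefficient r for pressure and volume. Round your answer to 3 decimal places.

r = Sxy/√(Sxx·Syy) = -24.557/√(1294.001526) = -24.557/35.972233 = -0.682665

-0.683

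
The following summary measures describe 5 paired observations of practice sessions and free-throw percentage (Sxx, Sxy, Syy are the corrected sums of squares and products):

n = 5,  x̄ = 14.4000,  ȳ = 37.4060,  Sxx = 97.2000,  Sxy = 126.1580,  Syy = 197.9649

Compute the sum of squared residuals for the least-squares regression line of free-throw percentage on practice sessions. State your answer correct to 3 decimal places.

34.222

b = Sxy/Sxx = 126.158/97.2 = 1.297922
SSE = Syy − b·Sxy = 197.9649 − 1.297922·126.158 = 34.221680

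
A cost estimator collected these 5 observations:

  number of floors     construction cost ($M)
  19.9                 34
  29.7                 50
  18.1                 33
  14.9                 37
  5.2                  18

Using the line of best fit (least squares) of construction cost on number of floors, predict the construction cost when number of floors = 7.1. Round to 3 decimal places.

21.584

n = 5, Σx = 87.8, Σy = 172, Σxy = 3403.8, Σx² = 1854.76
Sxx = Σx² − (Σx)²/n = 1854.76 − 1541.768 = 312.992
Sxy = Σxy − (Σx)(Σy)/n = 3403.8 − 3020.32 = 383.48
b = Sxy/Sxx = 383.48/312.992 = 1.225207
a = ȳ − b·x̄ = 34.4 − 1.225207·17.56 = 12.885364
ŷ(7.1) = a + b·7.1 = 12.885364 + 1.225207·7.1 = 21.584334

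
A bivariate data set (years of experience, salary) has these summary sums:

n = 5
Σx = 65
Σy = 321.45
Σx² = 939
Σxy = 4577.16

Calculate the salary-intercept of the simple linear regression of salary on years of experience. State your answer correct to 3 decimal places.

Sxx = Σx² − (Σx)²/n = 939 − 845 = 94
Sxy = Σxy − (Σx)(Σy)/n = 4577.16 − 4178.85 = 398.31
b = Sxy/Sxx = 398.31/94 = 4.237340
a = ȳ − b·x̄ = 64.29 − 4.237340·13 = 9.204574

9.205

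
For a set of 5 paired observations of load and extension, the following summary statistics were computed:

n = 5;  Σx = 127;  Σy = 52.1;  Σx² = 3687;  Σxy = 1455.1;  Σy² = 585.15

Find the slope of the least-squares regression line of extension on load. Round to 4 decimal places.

Sxx = Σx² − (Σx)²/n = 3687 − 3225.8 = 461.2
Sxy = Σxy − (Σx)(Σy)/n = 1455.1 − 1323.34 = 131.76
b = Sxy/Sxx = 131.76/461.2 = 0.285690

0.2857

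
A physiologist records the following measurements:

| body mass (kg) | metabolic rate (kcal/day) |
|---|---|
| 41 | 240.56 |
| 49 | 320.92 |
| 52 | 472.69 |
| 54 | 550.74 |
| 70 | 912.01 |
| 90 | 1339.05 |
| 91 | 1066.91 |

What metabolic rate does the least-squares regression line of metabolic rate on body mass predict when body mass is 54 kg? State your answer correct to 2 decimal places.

n = 7, Σx = 447, Σy = 4902.88, Σxy = 361351.89, Σx² = 30983
Sxx = Σx² − (Σx)²/n = 30983 − 28544.142857 = 2438.857143
Sxy = Σxy − (Σx)(Σy)/n = 361351.89 − 313083.908571 = 48267.981429
b = Sxy/Sxx = 48267.981429/2438.857143 = 19.791229
a = ȳ − b·x̄ = 700.411429 − 19.791229·63.857143 = -563.399941
ŷ(54) = a + b·54 = -563.399941 + 19.791229·54 = 505.326452

505.33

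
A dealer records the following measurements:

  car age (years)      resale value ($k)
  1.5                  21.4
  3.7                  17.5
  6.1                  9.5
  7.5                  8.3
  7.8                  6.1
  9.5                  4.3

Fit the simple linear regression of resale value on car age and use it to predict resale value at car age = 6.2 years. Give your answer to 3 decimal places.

n = 6, Σx = 36.1, Σy = 67.1, Σxy = 305.48, Σx² = 260.49
Sxx = Σx² − (Σx)²/n = 260.49 − 217.201667 = 43.288333
Sxy = Σxy − (Σx)(Σy)/n = 305.48 − 403.718333 = -98.238333
b = Sxy/Sxx = -98.238333/43.288333 = -2.269395
a = ȳ − b·x̄ = 11.183333 − (-2.269395)·6.016667 = 24.837527
ŷ(6.2) = a + b·6.2 = 24.837527 + (-2.269395)·6.2 = 10.767278

10.767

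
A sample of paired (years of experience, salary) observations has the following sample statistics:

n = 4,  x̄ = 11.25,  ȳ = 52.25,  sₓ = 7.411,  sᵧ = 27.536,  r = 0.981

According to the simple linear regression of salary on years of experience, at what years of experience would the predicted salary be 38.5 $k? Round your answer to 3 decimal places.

7.478

b = r · sᵧ/sₓ = 0.981 · 27.536/7.411 = 3.644962
a = ȳ − b·x̄ = 52.25 − 3.644962·11.25 = 11.244174
Set a + b·x = 38.5: x = (38.5 − 11.244174) / 3.644962 = 7.477670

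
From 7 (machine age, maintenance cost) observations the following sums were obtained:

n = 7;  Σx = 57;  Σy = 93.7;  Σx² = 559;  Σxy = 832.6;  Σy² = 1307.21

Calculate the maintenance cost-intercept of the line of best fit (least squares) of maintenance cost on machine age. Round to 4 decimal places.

7.4098

Sxx = Σx² − (Σx)²/n = 559 − 464.142857 = 94.857143
Sxy = Σxy − (Σx)(Σy)/n = 832.6 − 762.985714 = 69.614286
b = Sxy/Sxx = 69.614286/94.857143 = 0.733886
a = ȳ − b·x̄ = 13.385714 − 0.733886·8.142857 = 7.409789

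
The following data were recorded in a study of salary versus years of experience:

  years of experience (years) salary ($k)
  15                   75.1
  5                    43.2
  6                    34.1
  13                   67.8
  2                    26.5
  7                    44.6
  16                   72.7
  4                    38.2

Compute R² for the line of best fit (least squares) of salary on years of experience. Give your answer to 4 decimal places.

n = 8, Σx = 68, Σy = 402.2, Σxy = 4109.7, Σx² = 780, Σy² = 22701.84
Sxx = Σx² − (Σx)²/n = 780 − 578 = 202
Sxy = Σxy − (Σx)(Σy)/n = 4109.7 − 3418.7 = 691
Syy = Σy² − (Σy)²/n = 22701.84 − 20220.605 = 2481.235
R² = Sxy²/(Sxx·Syy) = (691)²/(202·2481.235) = 0.952658

0.9527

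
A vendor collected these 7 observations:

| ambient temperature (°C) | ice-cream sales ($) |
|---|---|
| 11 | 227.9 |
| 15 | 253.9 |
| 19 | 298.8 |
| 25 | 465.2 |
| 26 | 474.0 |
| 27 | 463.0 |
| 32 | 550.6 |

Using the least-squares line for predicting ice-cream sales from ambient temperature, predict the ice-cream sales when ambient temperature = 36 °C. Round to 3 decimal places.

623.990

n = 7, Σx = 155, Σy = 2733.4, Σxy = 66066.8, Σx² = 3761
Sxx = Σx² − (Σx)²/n = 3761 − 3432.142857 = 328.857143
Sxy = Σxy − (Σx)(Σy)/n = 66066.8 − 60525.285714 = 5541.514286
b = Sxy/Sxx = 5541.514286/328.857143 = 16.850825
a = ȳ − b·x̄ = 390.485714 − 16.850825·22.142857 = 17.360295
ŷ(36) = a + b·36 = 17.360295 + 16.850825·36 = 623.990009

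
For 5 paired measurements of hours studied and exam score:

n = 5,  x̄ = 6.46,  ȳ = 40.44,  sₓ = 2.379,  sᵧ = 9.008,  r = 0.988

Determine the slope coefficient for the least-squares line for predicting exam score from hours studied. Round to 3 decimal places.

3.741

b = r · sᵧ/sₓ = 0.988 · 9.008/2.379 = 3.741027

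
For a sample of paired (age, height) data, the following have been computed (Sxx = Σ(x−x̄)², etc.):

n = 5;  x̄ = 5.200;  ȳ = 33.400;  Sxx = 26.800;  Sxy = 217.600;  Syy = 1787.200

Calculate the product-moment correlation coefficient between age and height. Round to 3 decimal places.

0.994

r = Sxy/√(Sxx·Syy) = 217.6/√(47896.96) = 217.6/218.853741 = 0.994271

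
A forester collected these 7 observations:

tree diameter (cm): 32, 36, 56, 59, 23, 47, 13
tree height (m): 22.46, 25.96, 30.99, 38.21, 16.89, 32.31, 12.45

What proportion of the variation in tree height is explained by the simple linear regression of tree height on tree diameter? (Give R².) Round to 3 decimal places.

n = 7, Σx = 266, Σy = 179.27, Σxy = 7712, Σx² = 11844, Σy² = 5082.9681
Sxx = Σx² − (Σx)²/n = 11844 − 10108 = 1736
Sxy = Σxy − (Σx)(Σy)/n = 7712 − 6812.26 = 899.74
Syy = Σy² − (Σy)²/n = 5082.9681 − 4591.1047 = 491.8634
R² = Sxy²/(Sxx·Syy) = (899.74)²/(1736·491.8634) = 0.948069

0.948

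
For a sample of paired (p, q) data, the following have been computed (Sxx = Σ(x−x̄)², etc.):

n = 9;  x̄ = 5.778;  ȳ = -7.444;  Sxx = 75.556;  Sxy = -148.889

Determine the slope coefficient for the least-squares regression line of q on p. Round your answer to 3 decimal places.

-1.971

b = Sxy/Sxx = -148.889/75.556 = -1.970578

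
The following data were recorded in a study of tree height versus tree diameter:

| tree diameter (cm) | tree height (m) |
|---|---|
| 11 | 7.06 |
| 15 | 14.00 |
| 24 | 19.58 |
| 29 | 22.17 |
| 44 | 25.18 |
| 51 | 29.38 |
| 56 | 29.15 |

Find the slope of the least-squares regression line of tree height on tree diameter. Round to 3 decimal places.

n = 7, Σx = 230, Σy = 146.52, Σxy = 5639.21, Σx² = 9436
Sxx = Σx² − (Σx)²/n = 9436 − 7557.142857 = 1878.857143
Sxy = Σxy − (Σx)(Σy)/n = 5639.21 − 4814.228571 = 824.981429
b = Sxy/Sxx = 824.981429/1878.857143 = 0.439087

0.439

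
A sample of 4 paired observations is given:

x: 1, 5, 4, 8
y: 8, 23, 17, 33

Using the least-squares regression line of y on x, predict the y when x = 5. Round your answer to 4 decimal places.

22.0600

n = 4, Σx = 18, Σy = 81, Σxy = 455, Σx² = 106
Sxx = Σx² − (Σx)²/n = 106 − 81 = 25
Sxy = Σxy − (Σx)(Σy)/n = 455 − 364.5 = 90.5
b = Sxy/Sxx = 90.5/25 = 3.62
a = ȳ − b·x̄ = 20.25 − 3.62·4.5 = 3.96
ŷ(5) = a + b·5 = 3.96 + 3.62·5 = 22.06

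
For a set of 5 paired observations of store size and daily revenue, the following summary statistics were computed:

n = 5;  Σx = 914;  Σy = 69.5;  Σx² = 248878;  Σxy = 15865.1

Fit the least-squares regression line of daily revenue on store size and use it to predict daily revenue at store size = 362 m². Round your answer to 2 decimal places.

20.82

Sxx = Σx² − (Σx)²/n = 248878 − 167079.2 = 81798.8
Sxy = Σxy − (Σx)(Σy)/n = 15865.1 − 12704.6 = 3160.5
b = Sxy/Sxx = 3160.5/81798.8 = 0.038637
a = ȳ − b·x̄ = 13.9 − 0.038637·182.8 = 6.837068
ŷ(362) = a + b·362 = 6.837068 + 0.038637·362 = 20.823838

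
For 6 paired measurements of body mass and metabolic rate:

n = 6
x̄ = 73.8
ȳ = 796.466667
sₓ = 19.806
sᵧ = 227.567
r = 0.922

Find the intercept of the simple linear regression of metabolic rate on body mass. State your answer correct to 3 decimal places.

14.659

b = r · sᵧ/sₓ = 0.922 · 227.567/19.806 = 10.593597
a = ȳ − b·x̄ = 796.466667 − 10.593597·73.8 = 14.659239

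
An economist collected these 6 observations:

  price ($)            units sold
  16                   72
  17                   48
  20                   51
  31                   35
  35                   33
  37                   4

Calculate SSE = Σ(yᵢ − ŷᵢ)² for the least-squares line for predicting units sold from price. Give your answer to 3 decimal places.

n = 6, Σx = 156, Σy = 243, Σxy = 5376, Σx² = 4500, Σy² = 12419
Sxx = Σx² − (Σx)²/n = 4500 − 4056 = 444
Sxy = Σxy − (Σx)(Σy)/n = 5376 − 6318 = -942
Syy = Σy² − (Σy)²/n = 12419 − 9841.5 = 2577.5
b = Sxy/Sxx = -942/444 = -2.121622
SSE = Syy − b·Sxy = 2577.5 − (-2.121622)·(-942) = 578.932432

578.932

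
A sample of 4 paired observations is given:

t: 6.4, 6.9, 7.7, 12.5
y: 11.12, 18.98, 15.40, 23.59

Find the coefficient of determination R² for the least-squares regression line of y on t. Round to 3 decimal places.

0.689

n = 4, Σx = 33.5, Σy = 69.09, Σxy = 615.585, Σx² = 304.11, Σy² = 1277.5429
Sxx = Σx² − (Σx)²/n = 304.11 − 280.5625 = 23.5475
Sxy = Σxy − (Σx)(Σy)/n = 615.585 − 578.62875 = 36.95625
Syy = Σy² − (Σy)²/n = 1277.5429 − 1193.357025 = 84.185875
R² = Sxy²/(Sxx·Syy) = (36.95625)²/(23.5475·84.185875) = 0.688956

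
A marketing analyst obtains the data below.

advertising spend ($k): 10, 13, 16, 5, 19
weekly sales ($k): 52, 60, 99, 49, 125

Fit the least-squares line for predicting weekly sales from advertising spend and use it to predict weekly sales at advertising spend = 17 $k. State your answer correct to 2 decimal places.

n = 5, Σx = 63, Σy = 385, Σxy = 5504, Σx² = 911
Sxx = Σx² − (Σx)²/n = 911 − 793.8 = 117.2
Sxy = Σxy − (Σx)(Σy)/n = 5504 − 4851 = 653
b = Sxy/Sxx = 653/117.2 = 5.571672
a = ȳ − b·x̄ = 77 − 5.571672·12.6 = 6.796928
ŷ(17) = a + b·17 = 6.796928 + 5.571672·17 = 101.515358

101.52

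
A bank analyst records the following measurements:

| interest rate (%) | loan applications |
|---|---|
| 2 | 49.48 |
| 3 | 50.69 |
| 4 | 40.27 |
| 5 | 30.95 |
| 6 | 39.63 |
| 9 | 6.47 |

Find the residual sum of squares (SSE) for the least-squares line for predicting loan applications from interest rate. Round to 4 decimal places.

n = 6, Σx = 29, Σy = 217.49, Σxy = 862.87, Σx² = 171, Σy² = 9209.7197
Sxx = Σx² − (Σx)²/n = 171 − 140.166667 = 30.833333
Sxy = Σxy − (Σx)(Σy)/n = 862.87 − 1051.201667 = -188.331667
Syy = Σy² − (Σy)²/n = 9209.7197 − 7883.650017 = 1326.069683
b = Sxy/Sxx = -188.331667/30.833333 = -6.108054
SSE = Syy − b·Sxy = 1326.069683 − (-6.108054)·(-188.331667) = 175.729683

175.7297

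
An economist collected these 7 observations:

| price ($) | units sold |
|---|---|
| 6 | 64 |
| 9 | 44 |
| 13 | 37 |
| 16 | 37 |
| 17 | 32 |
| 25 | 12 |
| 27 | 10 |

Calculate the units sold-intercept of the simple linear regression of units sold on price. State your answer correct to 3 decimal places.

n = 7, Σx = 113, Σy = 236, Σxy = 2967, Σx² = 2185
Sxx = Σx² − (Σx)²/n = 2185 − 1824.142857 = 360.857143
Sxy = Σxy − (Σx)(Σy)/n = 2967 − 3809.714286 = -842.714286
b = Sxy/Sxx = -842.714286/360.857143 = -2.335313
a = ȳ − b·x̄ = 33.714286 − (-2.335313)·16.142857 = 71.412906

71.413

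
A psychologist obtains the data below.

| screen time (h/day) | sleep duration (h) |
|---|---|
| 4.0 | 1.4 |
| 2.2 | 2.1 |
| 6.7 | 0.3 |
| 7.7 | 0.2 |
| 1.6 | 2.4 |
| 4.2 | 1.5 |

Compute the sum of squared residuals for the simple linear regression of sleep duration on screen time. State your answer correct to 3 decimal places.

n = 6, Σx = 26.4, Σy = 7.9, Σxy = 23.91, Σx² = 145.22, Σy² = 14.51
Sxx = Σx² − (Σx)²/n = 145.22 − 116.16 = 29.06
Sxy = Σxy − (Σx)(Σy)/n = 23.91 − 34.76 = -10.85
Syy = Σy² − (Σy)²/n = 14.51 − 10.401667 = 4.108333
b = Sxy/Sxx = -10.85/29.06 = -0.373365
SSE = Syy − b·Sxy = 4.108333 − (-0.373365)·(-10.85) = 0.057318

0.057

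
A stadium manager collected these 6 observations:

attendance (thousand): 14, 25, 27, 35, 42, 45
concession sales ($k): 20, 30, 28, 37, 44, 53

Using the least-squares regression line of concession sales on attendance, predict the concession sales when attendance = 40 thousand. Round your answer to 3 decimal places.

n = 6, Σx = 188, Σy = 212, Σxy = 7314, Σx² = 6564
Sxx = Σx² − (Σx)²/n = 6564 − 5890.666667 = 673.333333
Sxy = Σxy − (Σx)(Σy)/n = 7314 − 6642.666667 = 671.333333
b = Sxy/Sxx = 671.333333/673.333333 = 0.997030
a = ȳ − b·x̄ = 35.333333 − 0.997030·31.333333 = 4.093069
ŷ(40) = a + b·40 = 4.093069 + 0.997030·40 = 43.974257

43.974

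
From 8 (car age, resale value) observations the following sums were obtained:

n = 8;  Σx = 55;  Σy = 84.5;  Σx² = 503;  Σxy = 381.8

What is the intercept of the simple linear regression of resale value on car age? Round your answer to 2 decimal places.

Sxx = Σx² − (Σx)²/n = 503 − 378.125 = 124.875
Sxy = Σxy − (Σx)(Σy)/n = 381.8 − 580.9375 = -199.1375
b = Sxy/Sxx = -199.1375/124.875 = -1.594695
a = ȳ − b·x̄ = 10.5625 − (-1.594695)·6.875 = 21.526026

21.53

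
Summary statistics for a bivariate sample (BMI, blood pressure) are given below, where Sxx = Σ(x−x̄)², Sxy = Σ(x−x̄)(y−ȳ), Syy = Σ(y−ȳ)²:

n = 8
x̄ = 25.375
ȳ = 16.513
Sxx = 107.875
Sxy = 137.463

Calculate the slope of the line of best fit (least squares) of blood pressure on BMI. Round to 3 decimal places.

b = Sxy/Sxx = 137.463/107.875 = 1.274280

1.274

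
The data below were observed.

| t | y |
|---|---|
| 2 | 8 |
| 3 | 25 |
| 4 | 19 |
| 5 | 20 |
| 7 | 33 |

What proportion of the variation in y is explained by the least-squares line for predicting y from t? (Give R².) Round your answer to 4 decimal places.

n = 5, Σx = 21, Σy = 105, Σxy = 498, Σx² = 103, Σy² = 2539
Sxx = Σx² − (Σx)²/n = 103 − 88.2 = 14.8
Sxy = Σxy − (Σx)(Σy)/n = 498 − 441 = 57
Syy = Σy² − (Σy)²/n = 2539 − 2205 = 334
R² = Sxy²/(Sxx·Syy) = (57)²/(14.8·334) = 0.657267

0.6573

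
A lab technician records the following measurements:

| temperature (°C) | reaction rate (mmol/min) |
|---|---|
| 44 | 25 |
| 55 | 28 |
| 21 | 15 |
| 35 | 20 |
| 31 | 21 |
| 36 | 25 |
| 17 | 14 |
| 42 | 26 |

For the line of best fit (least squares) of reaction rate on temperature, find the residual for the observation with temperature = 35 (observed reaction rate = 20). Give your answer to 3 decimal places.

-1.700

n = 8, Σx = 281, Σy = 174, Σxy = 6536, Σx² = 10937
Sxx = Σx² − (Σx)²/n = 10937 − 9870.125 = 1066.875
Sxy = Σxy − (Σx)(Σy)/n = 6536 − 6111.75 = 424.25
b = Sxy/Sxx = 424.25/1066.875 = 0.397657
a = ȳ − b·x̄ = 21.75 − 0.397657·35.125 = 7.782308
ŷ(35) = 7.782308 + 0.397657·35 = 21.700293
residual = y − ŷ = 20 − 21.700293 = -1.700293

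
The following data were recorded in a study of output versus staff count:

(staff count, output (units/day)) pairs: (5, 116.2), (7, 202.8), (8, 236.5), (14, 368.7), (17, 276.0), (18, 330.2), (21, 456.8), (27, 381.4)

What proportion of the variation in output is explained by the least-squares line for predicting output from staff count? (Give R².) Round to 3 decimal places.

0.711

n = 8, Σx = 117, Σy = 2368.6, Σxy = 39580.6, Σx² = 2117, Σy² = 785842.46
Sxx = Σx² − (Σx)²/n = 2117 − 1711.125 = 405.875
Sxy = Σxy − (Σx)(Σy)/n = 39580.6 − 34640.775 = 4939.825
Syy = Σy² − (Σy)²/n = 785842.46 − 701283.245 = 84559.215
R² = Sxy²/(Sxx·Syy) = (4939.825)²/(405.875·84559.215) = 0.711000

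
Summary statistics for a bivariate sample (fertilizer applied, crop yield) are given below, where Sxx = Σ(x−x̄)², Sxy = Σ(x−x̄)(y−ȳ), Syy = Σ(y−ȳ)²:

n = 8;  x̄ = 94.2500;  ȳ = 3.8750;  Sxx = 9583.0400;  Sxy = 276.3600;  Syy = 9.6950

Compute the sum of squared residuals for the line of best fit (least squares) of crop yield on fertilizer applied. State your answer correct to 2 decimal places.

b = Sxy/Sxx = 276.36/9583.04 = 0.028838
SSE = Syy − b·Sxy = 9.695 − 0.028838·276.36 = 1.725207

1.73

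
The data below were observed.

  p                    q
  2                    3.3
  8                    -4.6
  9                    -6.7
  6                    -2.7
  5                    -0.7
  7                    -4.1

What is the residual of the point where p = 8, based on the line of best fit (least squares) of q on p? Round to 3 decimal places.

0.559

n = 6, Σx = 37, Σy = -15.5, Σxy = -138.9, Σx² = 259
Sxx = Σx² − (Σx)²/n = 259 − 228.166667 = 30.833333
Sxy = Σxy − (Σx)(Σy)/n = -138.9 − (-95.583333) = -43.316667
b = Sxy/Sxx = -43.316667/30.833333 = -1.404865
a = ȳ − b·x̄ = -2.583333 − (-1.404865)·6.166667 = 6.08
ŷ(8) = 6.08 + (-1.404865)·8 = -5.158919
residual = y − ŷ = -4.6 − (-5.158919) = 0.558919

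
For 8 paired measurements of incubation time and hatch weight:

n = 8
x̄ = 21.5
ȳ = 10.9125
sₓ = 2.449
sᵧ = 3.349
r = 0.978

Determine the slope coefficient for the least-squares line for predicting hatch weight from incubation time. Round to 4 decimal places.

b = r · sᵧ/sₓ = 0.978 · 3.349/2.449 = 1.337412

1.3374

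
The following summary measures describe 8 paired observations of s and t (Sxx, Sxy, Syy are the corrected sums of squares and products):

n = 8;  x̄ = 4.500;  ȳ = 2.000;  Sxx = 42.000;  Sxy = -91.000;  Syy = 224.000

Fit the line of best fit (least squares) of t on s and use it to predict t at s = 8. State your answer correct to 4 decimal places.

b = Sxy/Sxx = -91/42 = -2.166667
a = ȳ − b·x̄ = 2 − (-2.166667)·4.5 = 11.75
ŷ(8) = a + b·8 = 11.75 + (-2.166667)·8 = -5.583333

-5.5833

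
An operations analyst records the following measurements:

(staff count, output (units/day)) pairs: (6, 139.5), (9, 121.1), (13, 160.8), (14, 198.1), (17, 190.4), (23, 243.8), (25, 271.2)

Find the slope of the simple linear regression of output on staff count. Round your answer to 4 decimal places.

7.4729

n = 7, Σx = 107, Σy = 1324.9, Σxy = 22414.9, Σx² = 1925
Sxx = Σx² − (Σx)²/n = 1925 − 1635.571429 = 289.428571
Sxy = Σxy − (Σx)(Σy)/n = 22414.9 − 20252.042857 = 2162.857143
b = Sxy/Sxx = 2162.857143/289.428571 = 7.472853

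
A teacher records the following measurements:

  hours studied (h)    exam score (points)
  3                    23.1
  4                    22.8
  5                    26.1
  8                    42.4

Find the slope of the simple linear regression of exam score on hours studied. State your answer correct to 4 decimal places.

4.1571

n = 4, Σx = 20, Σy = 114.4, Σxy = 630.2, Σx² = 114
Sxx = Σx² − (Σx)²/n = 114 − 100 = 14
Sxy = Σxy − (Σx)(Σy)/n = 630.2 − 572 = 58.2
b = Sxy/Sxx = 58.2/14 = 4.157143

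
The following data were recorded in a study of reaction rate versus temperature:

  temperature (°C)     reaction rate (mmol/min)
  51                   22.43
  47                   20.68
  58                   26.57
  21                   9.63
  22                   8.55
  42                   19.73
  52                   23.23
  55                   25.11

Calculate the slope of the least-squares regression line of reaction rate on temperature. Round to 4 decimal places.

0.4690

n = 8, Σx = 348, Σy = 155.93, Σxy = 7464.95, Σx² = 16592
Sxx = Σx² − (Σx)²/n = 16592 − 15138 = 1454
Sxy = Σxy − (Σx)(Σy)/n = 7464.95 − 6782.955 = 681.995
b = Sxy/Sxx = 681.995/1454 = 0.469047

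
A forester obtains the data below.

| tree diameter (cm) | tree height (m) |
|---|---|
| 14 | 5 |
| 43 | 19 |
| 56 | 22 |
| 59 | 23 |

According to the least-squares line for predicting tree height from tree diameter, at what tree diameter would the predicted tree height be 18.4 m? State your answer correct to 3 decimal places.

45.860

n = 4, Σx = 172, Σy = 69, Σxy = 3476, Σx² = 8662
Sxx = Σx² − (Σx)²/n = 8662 − 7396 = 1266
Sxy = Σxy − (Σx)(Σy)/n = 3476 − 2967 = 509
b = Sxy/Sxx = 509/1266 = 0.402054
a = ȳ − b·x̄ = 17.25 − 0.402054·43 = -0.038310
Set a + b·x = 18.4: x = (18.4 − (-0.038310)) / 0.402054 = 45.860314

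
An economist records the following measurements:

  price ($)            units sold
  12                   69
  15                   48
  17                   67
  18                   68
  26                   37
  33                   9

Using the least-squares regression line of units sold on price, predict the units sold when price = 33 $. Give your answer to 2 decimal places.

n = 6, Σx = 121, Σy = 298, Σxy = 5170, Σx² = 2747
Sxx = Σx² − (Σx)²/n = 2747 − 2440.166667 = 306.833333
Sxy = Σxy − (Σx)(Σy)/n = 5170 − 6009.666667 = -839.666667
b = Sxy/Sxx = -839.666667/306.833333 = -2.736556
a = ȳ − b·x̄ = 49.666667 − (-2.736556)·20.166667 = 104.853884
ŷ(33) = a + b·33 = 104.853884 + (-2.736556)·33 = 14.547529

14.55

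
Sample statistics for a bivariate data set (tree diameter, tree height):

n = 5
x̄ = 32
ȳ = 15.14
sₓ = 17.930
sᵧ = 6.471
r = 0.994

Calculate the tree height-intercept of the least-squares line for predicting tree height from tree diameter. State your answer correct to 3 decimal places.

b = r · sᵧ/sₓ = 0.994 · 6.471/17.93 = 0.358738
a = ȳ − b·x̄ = 15.14 − 0.358738·32 = 3.660381

3.660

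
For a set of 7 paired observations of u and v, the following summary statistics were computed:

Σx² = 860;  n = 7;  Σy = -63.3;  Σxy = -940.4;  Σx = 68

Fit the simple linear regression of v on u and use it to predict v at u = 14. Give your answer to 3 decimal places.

-16.038

Sxx = Σx² − (Σx)²/n = 860 − 660.571429 = 199.428571
Sxy = Σxy − (Σx)(Σy)/n = -940.4 − (-614.914286) = -325.485714
b = Sxy/Sxx = -325.485714/199.428571 = -1.632092
a = ȳ − b·x̄ = -9.042857 − (-1.632092)·9.714286 = 6.811748
ŷ(14) = a + b·14 = 6.811748 + (-1.632092)·14 = -16.037536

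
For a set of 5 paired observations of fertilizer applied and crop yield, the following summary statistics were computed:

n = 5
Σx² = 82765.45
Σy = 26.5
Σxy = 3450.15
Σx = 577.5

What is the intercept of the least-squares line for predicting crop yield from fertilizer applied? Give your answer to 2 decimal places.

2.50

Sxx = Σx² − (Σx)²/n = 82765.45 − 66701.25 = 16064.2
Sxy = Σxy − (Σx)(Σy)/n = 3450.15 − 3060.75 = 389.4
b = Sxy/Sxx = 389.4/16064.2 = 0.024240
a = ȳ − b·x̄ = 5.3 − 0.024240·115.5 = 2.500253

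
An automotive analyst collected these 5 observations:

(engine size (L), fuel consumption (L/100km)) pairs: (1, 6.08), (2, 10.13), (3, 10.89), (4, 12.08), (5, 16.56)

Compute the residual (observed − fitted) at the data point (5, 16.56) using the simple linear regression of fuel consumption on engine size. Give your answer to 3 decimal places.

n = 5, Σx = 15, Σy = 55.74, Σxy = 190.13, Σx² = 55
Sxx = Σx² − (Σx)²/n = 55 − 45 = 10
Sxy = Σxy − (Σx)(Σy)/n = 190.13 − 167.22 = 22.91
b = Sxy/Sxx = 22.91/10 = 2.291
a = ȳ − b·x̄ = 11.148 − 2.291·3 = 4.275
ŷ(5) = 4.275 + 2.291·5 = 15.73
residual = y − ŷ = 16.56 − 15.73 = 0.83

0.830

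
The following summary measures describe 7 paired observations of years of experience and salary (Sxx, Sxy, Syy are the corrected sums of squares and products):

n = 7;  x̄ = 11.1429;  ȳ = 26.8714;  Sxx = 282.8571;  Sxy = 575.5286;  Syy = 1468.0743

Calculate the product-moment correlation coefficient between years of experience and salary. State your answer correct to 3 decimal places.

0.893

r = Sxy/√(Sxx·Syy) = 575.5286/√(415255.239083) = 575.5286/644.403010 = 0.893119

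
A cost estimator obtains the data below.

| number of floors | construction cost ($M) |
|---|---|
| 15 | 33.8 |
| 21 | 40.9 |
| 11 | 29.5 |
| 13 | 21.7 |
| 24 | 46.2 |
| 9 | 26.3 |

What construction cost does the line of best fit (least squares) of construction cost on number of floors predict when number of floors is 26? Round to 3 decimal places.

n = 6, Σx = 93, Σy = 198.4, Σxy = 3318, Σx² = 1613
Sxx = Σx² − (Σx)²/n = 1613 − 1441.5 = 171.5
Sxy = Σxy − (Σx)(Σy)/n = 3318 − 3075.2 = 242.8
b = Sxy/Sxx = 242.8/171.5 = 1.415743
a = ȳ − b·x̄ = 33.066667 − 1.415743·15.5 = 11.122643
ŷ(26) = a + b·26 = 11.122643 + 1.415743·26 = 47.931973

47.932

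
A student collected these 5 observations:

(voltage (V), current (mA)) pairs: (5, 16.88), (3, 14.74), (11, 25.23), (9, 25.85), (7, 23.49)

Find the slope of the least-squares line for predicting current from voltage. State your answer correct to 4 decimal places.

n = 5, Σx = 35, Σy = 106.19, Σxy = 803.23, Σx² = 285
Sxx = Σx² − (Σx)²/n = 285 − 245 = 40
Sxy = Σxy − (Σx)(Σy)/n = 803.23 − 743.33 = 59.9
b = Sxy/Sxx = 59.9/40 = 1.4975

1.4975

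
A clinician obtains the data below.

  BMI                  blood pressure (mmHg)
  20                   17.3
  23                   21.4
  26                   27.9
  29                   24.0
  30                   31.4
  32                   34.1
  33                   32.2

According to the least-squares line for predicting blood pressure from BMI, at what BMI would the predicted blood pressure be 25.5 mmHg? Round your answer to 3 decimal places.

26.394

n = 7, Σx = 193, Σy = 188.3, Σxy = 5355.4, Σx² = 5459
Sxx = Σx² − (Σx)²/n = 5459 − 5321.285714 = 137.714286
Sxy = Σxy − (Σx)(Σy)/n = 5355.4 − 5191.7 = 163.7
b = Sxy/Sxx = 163.7/137.714286 = 1.188693
a = ȳ − b·x̄ = 26.9 − 1.188693·27.571429 = -5.873963
Set a + b·x = 25.5: x = (25.5 − (-5.873963)) / 1.188693 = 26.393664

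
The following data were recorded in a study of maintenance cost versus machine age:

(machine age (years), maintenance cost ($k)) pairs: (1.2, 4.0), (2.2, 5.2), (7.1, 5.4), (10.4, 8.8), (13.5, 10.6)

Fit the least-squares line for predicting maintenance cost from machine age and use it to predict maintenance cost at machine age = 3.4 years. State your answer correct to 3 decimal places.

5.058

n = 5, Σx = 34.4, Σy = 34, Σxy = 289.2, Σx² = 347.1
Sxx = Σx² − (Σx)²/n = 347.1 − 236.672 = 110.428
Sxy = Σxy − (Σx)(Σy)/n = 289.2 − 233.92 = 55.28
b = Sxy/Sxx = 55.28/110.428 = 0.500598
a = ȳ − b·x̄ = 6.8 − 0.500598·6.88 = 3.355888
ŷ(3.4) = a + b·3.4 = 3.355888 + 0.500598·3.4 = 5.057920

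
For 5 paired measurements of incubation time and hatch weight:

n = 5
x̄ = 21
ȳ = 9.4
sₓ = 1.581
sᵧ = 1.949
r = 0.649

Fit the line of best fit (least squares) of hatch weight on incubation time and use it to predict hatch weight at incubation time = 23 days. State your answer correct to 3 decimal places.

11.000

b = r · sᵧ/sₓ = 0.649 · 1.949/1.581 = 0.800064
a = ȳ − b·x̄ = 9.4 − 0.800064·21 = -7.401342
ŷ(23) = a + b·23 = -7.401342 + 0.800064·23 = 11.000128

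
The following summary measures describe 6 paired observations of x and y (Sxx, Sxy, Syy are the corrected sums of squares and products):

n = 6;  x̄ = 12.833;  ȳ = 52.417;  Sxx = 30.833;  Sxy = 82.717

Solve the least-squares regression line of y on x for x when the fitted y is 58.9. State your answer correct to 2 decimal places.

b = Sxy/Sxx = 82.717/30.833 = 2.682743
a = ȳ − b·x̄ = 52.417 − 2.682743·12.833 = 17.989365
Set a + b·x = 58.9: x = (58.9 − 17.989365) / 2.682743 = 15.249557

15.25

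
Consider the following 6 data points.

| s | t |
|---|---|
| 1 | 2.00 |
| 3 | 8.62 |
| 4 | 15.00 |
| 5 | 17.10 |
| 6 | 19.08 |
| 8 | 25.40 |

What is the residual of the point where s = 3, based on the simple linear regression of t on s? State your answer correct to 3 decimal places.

n = 6, Σx = 27, Σy = 87.2, Σxy = 491.04, Σx² = 151
Sxx = Σx² − (Σx)²/n = 151 − 121.5 = 29.5
Sxy = Σxy − (Σx)(Σy)/n = 491.04 − 392.4 = 98.64
b = Sxy/Sxx = 98.64/29.5 = 3.343729
a = ȳ − b·x̄ = 14.533333 − 3.343729·4.5 = -0.513446
ŷ(3) = -0.513446 + 3.343729·3 = 9.517740
residual = y − ŷ = 8.62 − 9.517740 = -0.897740

-0.898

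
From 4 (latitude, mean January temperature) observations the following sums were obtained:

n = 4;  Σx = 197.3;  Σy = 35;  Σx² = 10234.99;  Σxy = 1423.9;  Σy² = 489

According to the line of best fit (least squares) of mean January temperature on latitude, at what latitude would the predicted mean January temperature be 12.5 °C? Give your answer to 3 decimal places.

43.087

Sxx = Σx² − (Σx)²/n = 10234.99 − 9731.8225 = 503.1675
Sxy = Σxy − (Σx)(Σy)/n = 1423.9 − 1726.375 = -302.475
b = Sxy/Sxx = -302.475/503.1675 = -0.601142
a = ȳ − b·x̄ = 8.75 − (-0.601142)·49.325 = 38.401318
Set a + b·x = 12.5: x = (12.5 − 38.401318) / (-0.601142) = 43.086871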